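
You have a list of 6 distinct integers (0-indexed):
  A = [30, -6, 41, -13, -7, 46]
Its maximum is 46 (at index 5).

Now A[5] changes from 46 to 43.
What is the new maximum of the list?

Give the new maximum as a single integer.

Answer: 43

Derivation:
Old max = 46 (at index 5)
Change: A[5] 46 -> 43
Changed element WAS the max -> may need rescan.
  Max of remaining elements: 41
  New max = max(43, 41) = 43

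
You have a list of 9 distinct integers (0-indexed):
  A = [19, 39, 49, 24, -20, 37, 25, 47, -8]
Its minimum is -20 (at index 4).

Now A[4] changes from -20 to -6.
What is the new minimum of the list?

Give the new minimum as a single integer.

Old min = -20 (at index 4)
Change: A[4] -20 -> -6
Changed element WAS the min. Need to check: is -6 still <= all others?
  Min of remaining elements: -8
  New min = min(-6, -8) = -8

Answer: -8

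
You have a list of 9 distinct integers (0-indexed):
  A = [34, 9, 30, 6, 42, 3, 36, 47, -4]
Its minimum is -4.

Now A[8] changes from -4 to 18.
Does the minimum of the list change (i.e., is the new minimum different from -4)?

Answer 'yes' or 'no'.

Old min = -4
Change: A[8] -4 -> 18
Changed element was the min; new min must be rechecked.
New min = 3; changed? yes

Answer: yes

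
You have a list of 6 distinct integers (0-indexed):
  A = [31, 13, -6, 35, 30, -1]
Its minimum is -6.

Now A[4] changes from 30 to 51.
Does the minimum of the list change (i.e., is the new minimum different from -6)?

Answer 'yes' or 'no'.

Old min = -6
Change: A[4] 30 -> 51
Changed element was NOT the min; min changes only if 51 < -6.
New min = -6; changed? no

Answer: no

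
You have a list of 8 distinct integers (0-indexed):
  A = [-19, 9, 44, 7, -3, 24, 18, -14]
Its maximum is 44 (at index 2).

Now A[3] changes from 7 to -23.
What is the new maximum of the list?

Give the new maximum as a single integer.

Answer: 44

Derivation:
Old max = 44 (at index 2)
Change: A[3] 7 -> -23
Changed element was NOT the old max.
  New max = max(old_max, new_val) = max(44, -23) = 44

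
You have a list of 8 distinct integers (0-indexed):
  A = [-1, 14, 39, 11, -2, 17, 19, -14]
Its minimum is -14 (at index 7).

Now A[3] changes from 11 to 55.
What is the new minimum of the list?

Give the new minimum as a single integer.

Old min = -14 (at index 7)
Change: A[3] 11 -> 55
Changed element was NOT the old min.
  New min = min(old_min, new_val) = min(-14, 55) = -14

Answer: -14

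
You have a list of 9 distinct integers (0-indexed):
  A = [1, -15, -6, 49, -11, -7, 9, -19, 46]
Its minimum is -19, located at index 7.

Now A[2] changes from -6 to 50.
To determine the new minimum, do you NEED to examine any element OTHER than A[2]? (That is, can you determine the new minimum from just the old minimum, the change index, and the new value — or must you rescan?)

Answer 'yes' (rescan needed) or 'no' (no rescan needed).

Answer: no

Derivation:
Old min = -19 at index 7
Change at index 2: -6 -> 50
Index 2 was NOT the min. New min = min(-19, 50). No rescan of other elements needed.
Needs rescan: no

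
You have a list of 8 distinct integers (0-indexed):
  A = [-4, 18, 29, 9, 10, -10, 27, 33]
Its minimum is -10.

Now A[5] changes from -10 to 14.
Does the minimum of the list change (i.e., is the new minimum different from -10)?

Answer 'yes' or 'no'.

Answer: yes

Derivation:
Old min = -10
Change: A[5] -10 -> 14
Changed element was the min; new min must be rechecked.
New min = -4; changed? yes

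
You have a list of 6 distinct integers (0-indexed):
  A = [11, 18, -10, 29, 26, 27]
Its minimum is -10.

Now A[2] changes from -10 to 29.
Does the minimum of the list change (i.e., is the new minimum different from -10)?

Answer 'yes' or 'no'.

Answer: yes

Derivation:
Old min = -10
Change: A[2] -10 -> 29
Changed element was the min; new min must be rechecked.
New min = 11; changed? yes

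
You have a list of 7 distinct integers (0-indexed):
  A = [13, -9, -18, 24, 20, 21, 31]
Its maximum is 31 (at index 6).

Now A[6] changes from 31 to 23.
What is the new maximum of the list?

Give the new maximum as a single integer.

Answer: 24

Derivation:
Old max = 31 (at index 6)
Change: A[6] 31 -> 23
Changed element WAS the max -> may need rescan.
  Max of remaining elements: 24
  New max = max(23, 24) = 24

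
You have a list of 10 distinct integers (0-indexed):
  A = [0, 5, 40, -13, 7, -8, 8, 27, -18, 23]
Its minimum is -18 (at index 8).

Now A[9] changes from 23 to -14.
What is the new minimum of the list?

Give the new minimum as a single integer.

Answer: -18

Derivation:
Old min = -18 (at index 8)
Change: A[9] 23 -> -14
Changed element was NOT the old min.
  New min = min(old_min, new_val) = min(-18, -14) = -18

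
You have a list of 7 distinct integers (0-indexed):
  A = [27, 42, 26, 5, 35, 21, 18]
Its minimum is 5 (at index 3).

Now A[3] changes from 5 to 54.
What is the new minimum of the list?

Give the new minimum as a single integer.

Answer: 18

Derivation:
Old min = 5 (at index 3)
Change: A[3] 5 -> 54
Changed element WAS the min. Need to check: is 54 still <= all others?
  Min of remaining elements: 18
  New min = min(54, 18) = 18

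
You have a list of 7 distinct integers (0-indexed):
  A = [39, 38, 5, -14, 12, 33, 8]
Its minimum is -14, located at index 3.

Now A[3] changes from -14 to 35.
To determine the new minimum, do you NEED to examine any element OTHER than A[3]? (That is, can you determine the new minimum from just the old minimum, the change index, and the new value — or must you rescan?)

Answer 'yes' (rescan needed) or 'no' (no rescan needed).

Answer: yes

Derivation:
Old min = -14 at index 3
Change at index 3: -14 -> 35
Index 3 WAS the min and new value 35 > old min -14. Must rescan other elements to find the new min.
Needs rescan: yes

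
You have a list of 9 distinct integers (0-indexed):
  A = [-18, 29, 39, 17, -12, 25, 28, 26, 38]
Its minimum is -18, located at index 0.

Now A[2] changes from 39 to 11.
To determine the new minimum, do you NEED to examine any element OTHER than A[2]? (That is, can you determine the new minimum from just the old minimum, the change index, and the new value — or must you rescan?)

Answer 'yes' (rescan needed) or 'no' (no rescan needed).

Old min = -18 at index 0
Change at index 2: 39 -> 11
Index 2 was NOT the min. New min = min(-18, 11). No rescan of other elements needed.
Needs rescan: no

Answer: no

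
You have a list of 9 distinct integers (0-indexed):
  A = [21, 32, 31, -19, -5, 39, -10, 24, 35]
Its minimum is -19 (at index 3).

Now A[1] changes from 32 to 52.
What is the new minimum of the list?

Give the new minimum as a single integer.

Answer: -19

Derivation:
Old min = -19 (at index 3)
Change: A[1] 32 -> 52
Changed element was NOT the old min.
  New min = min(old_min, new_val) = min(-19, 52) = -19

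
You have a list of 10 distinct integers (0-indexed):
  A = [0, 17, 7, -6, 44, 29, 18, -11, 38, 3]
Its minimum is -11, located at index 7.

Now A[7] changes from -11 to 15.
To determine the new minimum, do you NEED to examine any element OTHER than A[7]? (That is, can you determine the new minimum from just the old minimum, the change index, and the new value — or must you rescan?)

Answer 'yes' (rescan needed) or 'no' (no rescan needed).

Old min = -11 at index 7
Change at index 7: -11 -> 15
Index 7 WAS the min and new value 15 > old min -11. Must rescan other elements to find the new min.
Needs rescan: yes

Answer: yes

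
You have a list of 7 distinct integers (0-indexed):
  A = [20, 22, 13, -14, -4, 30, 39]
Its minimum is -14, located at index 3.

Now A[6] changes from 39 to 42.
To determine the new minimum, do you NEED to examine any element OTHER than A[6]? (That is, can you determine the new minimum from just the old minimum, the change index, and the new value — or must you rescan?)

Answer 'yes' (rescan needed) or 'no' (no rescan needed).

Old min = -14 at index 3
Change at index 6: 39 -> 42
Index 6 was NOT the min. New min = min(-14, 42). No rescan of other elements needed.
Needs rescan: no

Answer: no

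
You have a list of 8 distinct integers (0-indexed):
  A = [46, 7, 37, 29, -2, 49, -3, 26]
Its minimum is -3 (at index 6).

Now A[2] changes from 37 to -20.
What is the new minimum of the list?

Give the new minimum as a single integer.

Old min = -3 (at index 6)
Change: A[2] 37 -> -20
Changed element was NOT the old min.
  New min = min(old_min, new_val) = min(-3, -20) = -20

Answer: -20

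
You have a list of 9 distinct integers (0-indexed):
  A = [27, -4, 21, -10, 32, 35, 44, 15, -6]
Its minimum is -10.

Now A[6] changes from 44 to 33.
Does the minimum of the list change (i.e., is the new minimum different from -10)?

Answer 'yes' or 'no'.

Old min = -10
Change: A[6] 44 -> 33
Changed element was NOT the min; min changes only if 33 < -10.
New min = -10; changed? no

Answer: no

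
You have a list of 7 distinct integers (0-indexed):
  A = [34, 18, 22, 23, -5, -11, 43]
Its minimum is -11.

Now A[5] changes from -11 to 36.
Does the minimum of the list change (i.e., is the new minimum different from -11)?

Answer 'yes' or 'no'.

Answer: yes

Derivation:
Old min = -11
Change: A[5] -11 -> 36
Changed element was the min; new min must be rechecked.
New min = -5; changed? yes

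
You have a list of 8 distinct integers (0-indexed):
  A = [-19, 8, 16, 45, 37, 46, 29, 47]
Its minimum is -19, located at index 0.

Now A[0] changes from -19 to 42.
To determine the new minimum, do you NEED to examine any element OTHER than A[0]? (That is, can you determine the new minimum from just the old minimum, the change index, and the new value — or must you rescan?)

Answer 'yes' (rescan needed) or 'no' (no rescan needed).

Old min = -19 at index 0
Change at index 0: -19 -> 42
Index 0 WAS the min and new value 42 > old min -19. Must rescan other elements to find the new min.
Needs rescan: yes

Answer: yes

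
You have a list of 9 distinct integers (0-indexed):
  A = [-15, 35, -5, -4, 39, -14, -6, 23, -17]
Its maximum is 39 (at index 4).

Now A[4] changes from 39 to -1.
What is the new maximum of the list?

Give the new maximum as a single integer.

Answer: 35

Derivation:
Old max = 39 (at index 4)
Change: A[4] 39 -> -1
Changed element WAS the max -> may need rescan.
  Max of remaining elements: 35
  New max = max(-1, 35) = 35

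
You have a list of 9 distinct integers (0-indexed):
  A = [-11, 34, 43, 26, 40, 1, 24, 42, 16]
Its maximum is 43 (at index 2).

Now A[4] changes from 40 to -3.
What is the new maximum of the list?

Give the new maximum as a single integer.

Old max = 43 (at index 2)
Change: A[4] 40 -> -3
Changed element was NOT the old max.
  New max = max(old_max, new_val) = max(43, -3) = 43

Answer: 43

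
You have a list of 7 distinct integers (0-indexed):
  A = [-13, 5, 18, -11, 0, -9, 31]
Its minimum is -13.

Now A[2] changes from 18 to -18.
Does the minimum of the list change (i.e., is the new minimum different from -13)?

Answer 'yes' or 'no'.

Answer: yes

Derivation:
Old min = -13
Change: A[2] 18 -> -18
Changed element was NOT the min; min changes only if -18 < -13.
New min = -18; changed? yes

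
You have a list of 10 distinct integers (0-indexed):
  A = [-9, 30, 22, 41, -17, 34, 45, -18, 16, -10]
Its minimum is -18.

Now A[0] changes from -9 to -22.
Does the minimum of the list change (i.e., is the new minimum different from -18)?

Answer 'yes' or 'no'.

Answer: yes

Derivation:
Old min = -18
Change: A[0] -9 -> -22
Changed element was NOT the min; min changes only if -22 < -18.
New min = -22; changed? yes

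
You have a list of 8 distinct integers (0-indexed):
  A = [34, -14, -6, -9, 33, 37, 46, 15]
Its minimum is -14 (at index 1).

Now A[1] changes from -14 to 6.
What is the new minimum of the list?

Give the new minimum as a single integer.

Old min = -14 (at index 1)
Change: A[1] -14 -> 6
Changed element WAS the min. Need to check: is 6 still <= all others?
  Min of remaining elements: -9
  New min = min(6, -9) = -9

Answer: -9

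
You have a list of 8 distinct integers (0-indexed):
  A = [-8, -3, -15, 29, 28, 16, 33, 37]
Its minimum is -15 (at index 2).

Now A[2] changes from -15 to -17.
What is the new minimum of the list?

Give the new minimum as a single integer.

Answer: -17

Derivation:
Old min = -15 (at index 2)
Change: A[2] -15 -> -17
Changed element WAS the min. Need to check: is -17 still <= all others?
  Min of remaining elements: -8
  New min = min(-17, -8) = -17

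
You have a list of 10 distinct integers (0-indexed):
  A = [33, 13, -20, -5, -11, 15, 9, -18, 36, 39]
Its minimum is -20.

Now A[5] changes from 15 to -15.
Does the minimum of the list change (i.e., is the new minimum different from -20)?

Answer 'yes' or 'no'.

Answer: no

Derivation:
Old min = -20
Change: A[5] 15 -> -15
Changed element was NOT the min; min changes only if -15 < -20.
New min = -20; changed? no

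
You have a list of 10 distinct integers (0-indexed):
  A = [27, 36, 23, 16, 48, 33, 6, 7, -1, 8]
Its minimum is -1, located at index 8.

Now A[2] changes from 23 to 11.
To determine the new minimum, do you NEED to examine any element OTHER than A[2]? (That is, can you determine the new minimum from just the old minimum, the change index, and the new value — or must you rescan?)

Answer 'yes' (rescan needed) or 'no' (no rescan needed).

Old min = -1 at index 8
Change at index 2: 23 -> 11
Index 2 was NOT the min. New min = min(-1, 11). No rescan of other elements needed.
Needs rescan: no

Answer: no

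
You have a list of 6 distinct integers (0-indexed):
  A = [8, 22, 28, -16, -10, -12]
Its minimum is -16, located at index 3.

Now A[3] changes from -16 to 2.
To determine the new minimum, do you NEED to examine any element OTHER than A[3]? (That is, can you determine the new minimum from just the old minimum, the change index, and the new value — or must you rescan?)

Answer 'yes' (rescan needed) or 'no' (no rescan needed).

Answer: yes

Derivation:
Old min = -16 at index 3
Change at index 3: -16 -> 2
Index 3 WAS the min and new value 2 > old min -16. Must rescan other elements to find the new min.
Needs rescan: yes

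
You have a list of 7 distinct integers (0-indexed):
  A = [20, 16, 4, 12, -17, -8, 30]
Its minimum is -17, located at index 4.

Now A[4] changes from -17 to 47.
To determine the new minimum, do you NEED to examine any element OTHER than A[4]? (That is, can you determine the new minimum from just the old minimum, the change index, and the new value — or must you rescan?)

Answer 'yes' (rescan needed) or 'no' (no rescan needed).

Answer: yes

Derivation:
Old min = -17 at index 4
Change at index 4: -17 -> 47
Index 4 WAS the min and new value 47 > old min -17. Must rescan other elements to find the new min.
Needs rescan: yes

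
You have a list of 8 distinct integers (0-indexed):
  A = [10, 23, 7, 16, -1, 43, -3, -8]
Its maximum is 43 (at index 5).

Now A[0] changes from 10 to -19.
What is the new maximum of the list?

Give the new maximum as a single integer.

Old max = 43 (at index 5)
Change: A[0] 10 -> -19
Changed element was NOT the old max.
  New max = max(old_max, new_val) = max(43, -19) = 43

Answer: 43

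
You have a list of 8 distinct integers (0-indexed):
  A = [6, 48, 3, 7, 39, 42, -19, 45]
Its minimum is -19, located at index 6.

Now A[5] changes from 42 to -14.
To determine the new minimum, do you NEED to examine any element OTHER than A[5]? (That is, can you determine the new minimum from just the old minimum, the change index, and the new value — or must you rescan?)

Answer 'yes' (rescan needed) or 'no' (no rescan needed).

Answer: no

Derivation:
Old min = -19 at index 6
Change at index 5: 42 -> -14
Index 5 was NOT the min. New min = min(-19, -14). No rescan of other elements needed.
Needs rescan: no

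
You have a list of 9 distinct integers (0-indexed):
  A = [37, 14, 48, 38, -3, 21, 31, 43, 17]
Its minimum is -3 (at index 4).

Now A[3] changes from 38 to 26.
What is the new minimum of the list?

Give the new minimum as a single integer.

Answer: -3

Derivation:
Old min = -3 (at index 4)
Change: A[3] 38 -> 26
Changed element was NOT the old min.
  New min = min(old_min, new_val) = min(-3, 26) = -3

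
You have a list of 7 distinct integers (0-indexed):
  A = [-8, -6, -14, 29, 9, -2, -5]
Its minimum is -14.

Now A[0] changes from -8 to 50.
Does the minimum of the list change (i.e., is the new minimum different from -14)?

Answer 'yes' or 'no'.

Old min = -14
Change: A[0] -8 -> 50
Changed element was NOT the min; min changes only if 50 < -14.
New min = -14; changed? no

Answer: no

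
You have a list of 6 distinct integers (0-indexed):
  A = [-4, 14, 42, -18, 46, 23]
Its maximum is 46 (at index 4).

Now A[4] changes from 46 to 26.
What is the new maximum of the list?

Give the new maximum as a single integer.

Answer: 42

Derivation:
Old max = 46 (at index 4)
Change: A[4] 46 -> 26
Changed element WAS the max -> may need rescan.
  Max of remaining elements: 42
  New max = max(26, 42) = 42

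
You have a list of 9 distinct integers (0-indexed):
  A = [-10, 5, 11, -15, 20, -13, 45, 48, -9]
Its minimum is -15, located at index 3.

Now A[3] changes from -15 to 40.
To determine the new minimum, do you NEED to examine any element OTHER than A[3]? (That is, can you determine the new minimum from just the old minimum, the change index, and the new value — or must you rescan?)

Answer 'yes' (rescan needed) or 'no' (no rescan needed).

Answer: yes

Derivation:
Old min = -15 at index 3
Change at index 3: -15 -> 40
Index 3 WAS the min and new value 40 > old min -15. Must rescan other elements to find the new min.
Needs rescan: yes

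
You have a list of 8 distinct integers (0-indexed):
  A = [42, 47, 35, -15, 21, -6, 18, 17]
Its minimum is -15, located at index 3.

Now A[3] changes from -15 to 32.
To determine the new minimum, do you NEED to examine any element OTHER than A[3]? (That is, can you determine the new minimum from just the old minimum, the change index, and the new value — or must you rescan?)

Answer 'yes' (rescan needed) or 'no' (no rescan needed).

Answer: yes

Derivation:
Old min = -15 at index 3
Change at index 3: -15 -> 32
Index 3 WAS the min and new value 32 > old min -15. Must rescan other elements to find the new min.
Needs rescan: yes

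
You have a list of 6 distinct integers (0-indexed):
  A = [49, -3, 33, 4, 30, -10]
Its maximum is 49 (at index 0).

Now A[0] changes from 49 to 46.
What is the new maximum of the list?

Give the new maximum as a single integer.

Old max = 49 (at index 0)
Change: A[0] 49 -> 46
Changed element WAS the max -> may need rescan.
  Max of remaining elements: 33
  New max = max(46, 33) = 46

Answer: 46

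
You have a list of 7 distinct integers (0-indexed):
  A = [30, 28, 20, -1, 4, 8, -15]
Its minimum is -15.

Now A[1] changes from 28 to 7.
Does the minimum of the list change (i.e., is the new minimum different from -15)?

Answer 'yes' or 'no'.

Old min = -15
Change: A[1] 28 -> 7
Changed element was NOT the min; min changes only if 7 < -15.
New min = -15; changed? no

Answer: no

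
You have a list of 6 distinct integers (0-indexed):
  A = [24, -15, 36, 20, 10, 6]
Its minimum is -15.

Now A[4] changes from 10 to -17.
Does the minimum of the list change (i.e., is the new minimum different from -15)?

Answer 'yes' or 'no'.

Old min = -15
Change: A[4] 10 -> -17
Changed element was NOT the min; min changes only if -17 < -15.
New min = -17; changed? yes

Answer: yes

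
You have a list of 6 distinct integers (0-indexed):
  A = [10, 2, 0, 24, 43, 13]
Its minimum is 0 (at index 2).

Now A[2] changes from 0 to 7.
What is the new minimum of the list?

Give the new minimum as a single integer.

Old min = 0 (at index 2)
Change: A[2] 0 -> 7
Changed element WAS the min. Need to check: is 7 still <= all others?
  Min of remaining elements: 2
  New min = min(7, 2) = 2

Answer: 2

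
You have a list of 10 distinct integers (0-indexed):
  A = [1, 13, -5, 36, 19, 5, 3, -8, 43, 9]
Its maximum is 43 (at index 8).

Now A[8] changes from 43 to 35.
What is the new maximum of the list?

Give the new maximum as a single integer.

Old max = 43 (at index 8)
Change: A[8] 43 -> 35
Changed element WAS the max -> may need rescan.
  Max of remaining elements: 36
  New max = max(35, 36) = 36

Answer: 36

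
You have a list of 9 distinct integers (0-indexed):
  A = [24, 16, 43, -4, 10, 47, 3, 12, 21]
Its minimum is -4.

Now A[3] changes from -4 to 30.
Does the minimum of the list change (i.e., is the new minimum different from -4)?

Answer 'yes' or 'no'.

Answer: yes

Derivation:
Old min = -4
Change: A[3] -4 -> 30
Changed element was the min; new min must be rechecked.
New min = 3; changed? yes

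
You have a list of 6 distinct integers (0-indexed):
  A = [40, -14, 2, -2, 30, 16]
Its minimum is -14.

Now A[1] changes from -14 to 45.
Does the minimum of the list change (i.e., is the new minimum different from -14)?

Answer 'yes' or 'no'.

Old min = -14
Change: A[1] -14 -> 45
Changed element was the min; new min must be rechecked.
New min = -2; changed? yes

Answer: yes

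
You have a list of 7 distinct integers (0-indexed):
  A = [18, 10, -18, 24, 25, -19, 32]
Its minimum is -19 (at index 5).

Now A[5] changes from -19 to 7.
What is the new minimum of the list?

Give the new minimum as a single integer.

Old min = -19 (at index 5)
Change: A[5] -19 -> 7
Changed element WAS the min. Need to check: is 7 still <= all others?
  Min of remaining elements: -18
  New min = min(7, -18) = -18

Answer: -18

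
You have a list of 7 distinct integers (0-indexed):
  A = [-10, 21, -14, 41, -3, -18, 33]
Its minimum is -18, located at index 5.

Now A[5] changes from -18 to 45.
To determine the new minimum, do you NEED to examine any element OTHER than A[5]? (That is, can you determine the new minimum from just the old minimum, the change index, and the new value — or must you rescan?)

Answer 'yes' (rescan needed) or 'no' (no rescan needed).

Answer: yes

Derivation:
Old min = -18 at index 5
Change at index 5: -18 -> 45
Index 5 WAS the min and new value 45 > old min -18. Must rescan other elements to find the new min.
Needs rescan: yes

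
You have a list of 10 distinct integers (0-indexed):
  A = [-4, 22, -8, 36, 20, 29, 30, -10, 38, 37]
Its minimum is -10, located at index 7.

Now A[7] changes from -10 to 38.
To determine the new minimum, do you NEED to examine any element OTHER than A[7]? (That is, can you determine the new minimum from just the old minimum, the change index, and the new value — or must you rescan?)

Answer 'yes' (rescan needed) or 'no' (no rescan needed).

Answer: yes

Derivation:
Old min = -10 at index 7
Change at index 7: -10 -> 38
Index 7 WAS the min and new value 38 > old min -10. Must rescan other elements to find the new min.
Needs rescan: yes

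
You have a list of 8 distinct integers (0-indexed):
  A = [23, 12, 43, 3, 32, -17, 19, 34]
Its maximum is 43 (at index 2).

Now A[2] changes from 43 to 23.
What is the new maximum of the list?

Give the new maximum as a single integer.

Old max = 43 (at index 2)
Change: A[2] 43 -> 23
Changed element WAS the max -> may need rescan.
  Max of remaining elements: 34
  New max = max(23, 34) = 34

Answer: 34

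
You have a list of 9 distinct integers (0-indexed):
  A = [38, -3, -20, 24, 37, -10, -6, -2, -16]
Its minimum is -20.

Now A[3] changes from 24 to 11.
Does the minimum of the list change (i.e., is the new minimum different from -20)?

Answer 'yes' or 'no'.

Answer: no

Derivation:
Old min = -20
Change: A[3] 24 -> 11
Changed element was NOT the min; min changes only if 11 < -20.
New min = -20; changed? no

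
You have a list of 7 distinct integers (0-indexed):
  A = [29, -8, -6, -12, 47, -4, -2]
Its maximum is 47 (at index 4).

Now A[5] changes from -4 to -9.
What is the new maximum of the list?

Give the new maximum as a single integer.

Old max = 47 (at index 4)
Change: A[5] -4 -> -9
Changed element was NOT the old max.
  New max = max(old_max, new_val) = max(47, -9) = 47

Answer: 47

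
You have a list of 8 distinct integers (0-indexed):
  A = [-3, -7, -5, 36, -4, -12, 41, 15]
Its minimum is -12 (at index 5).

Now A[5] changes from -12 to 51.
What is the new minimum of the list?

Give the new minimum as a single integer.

Answer: -7

Derivation:
Old min = -12 (at index 5)
Change: A[5] -12 -> 51
Changed element WAS the min. Need to check: is 51 still <= all others?
  Min of remaining elements: -7
  New min = min(51, -7) = -7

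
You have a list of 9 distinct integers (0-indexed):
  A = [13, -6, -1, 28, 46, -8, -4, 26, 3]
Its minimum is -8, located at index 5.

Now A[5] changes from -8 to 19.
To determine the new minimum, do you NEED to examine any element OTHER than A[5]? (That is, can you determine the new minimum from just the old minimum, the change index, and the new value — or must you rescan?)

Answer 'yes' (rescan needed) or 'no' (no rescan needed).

Old min = -8 at index 5
Change at index 5: -8 -> 19
Index 5 WAS the min and new value 19 > old min -8. Must rescan other elements to find the new min.
Needs rescan: yes

Answer: yes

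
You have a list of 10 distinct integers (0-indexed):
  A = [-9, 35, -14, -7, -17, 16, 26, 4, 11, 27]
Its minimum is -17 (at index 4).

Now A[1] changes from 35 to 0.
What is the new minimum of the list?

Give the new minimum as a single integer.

Answer: -17

Derivation:
Old min = -17 (at index 4)
Change: A[1] 35 -> 0
Changed element was NOT the old min.
  New min = min(old_min, new_val) = min(-17, 0) = -17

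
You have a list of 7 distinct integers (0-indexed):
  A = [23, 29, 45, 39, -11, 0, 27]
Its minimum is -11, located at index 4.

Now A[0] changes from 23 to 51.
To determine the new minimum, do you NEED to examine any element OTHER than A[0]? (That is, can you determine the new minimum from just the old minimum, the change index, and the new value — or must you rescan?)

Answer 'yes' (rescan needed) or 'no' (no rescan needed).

Answer: no

Derivation:
Old min = -11 at index 4
Change at index 0: 23 -> 51
Index 0 was NOT the min. New min = min(-11, 51). No rescan of other elements needed.
Needs rescan: no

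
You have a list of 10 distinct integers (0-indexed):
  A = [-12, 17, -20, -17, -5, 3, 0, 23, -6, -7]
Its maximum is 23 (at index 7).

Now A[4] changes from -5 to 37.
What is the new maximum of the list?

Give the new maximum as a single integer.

Answer: 37

Derivation:
Old max = 23 (at index 7)
Change: A[4] -5 -> 37
Changed element was NOT the old max.
  New max = max(old_max, new_val) = max(23, 37) = 37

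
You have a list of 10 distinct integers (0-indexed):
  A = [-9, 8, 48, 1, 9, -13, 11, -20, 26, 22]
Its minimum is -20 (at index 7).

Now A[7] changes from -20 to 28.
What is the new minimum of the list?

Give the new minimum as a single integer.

Old min = -20 (at index 7)
Change: A[7] -20 -> 28
Changed element WAS the min. Need to check: is 28 still <= all others?
  Min of remaining elements: -13
  New min = min(28, -13) = -13

Answer: -13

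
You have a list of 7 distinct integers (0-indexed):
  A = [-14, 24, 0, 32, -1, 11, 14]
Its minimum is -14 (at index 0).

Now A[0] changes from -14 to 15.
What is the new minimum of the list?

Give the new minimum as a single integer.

Answer: -1

Derivation:
Old min = -14 (at index 0)
Change: A[0] -14 -> 15
Changed element WAS the min. Need to check: is 15 still <= all others?
  Min of remaining elements: -1
  New min = min(15, -1) = -1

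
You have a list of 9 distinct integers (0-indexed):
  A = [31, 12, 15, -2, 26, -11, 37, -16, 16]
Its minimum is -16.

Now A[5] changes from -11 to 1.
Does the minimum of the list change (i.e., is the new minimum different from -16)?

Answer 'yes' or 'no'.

Old min = -16
Change: A[5] -11 -> 1
Changed element was NOT the min; min changes only if 1 < -16.
New min = -16; changed? no

Answer: no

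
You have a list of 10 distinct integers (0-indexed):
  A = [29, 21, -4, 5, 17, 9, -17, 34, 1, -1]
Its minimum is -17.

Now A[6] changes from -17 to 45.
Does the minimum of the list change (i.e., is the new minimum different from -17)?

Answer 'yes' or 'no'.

Old min = -17
Change: A[6] -17 -> 45
Changed element was the min; new min must be rechecked.
New min = -4; changed? yes

Answer: yes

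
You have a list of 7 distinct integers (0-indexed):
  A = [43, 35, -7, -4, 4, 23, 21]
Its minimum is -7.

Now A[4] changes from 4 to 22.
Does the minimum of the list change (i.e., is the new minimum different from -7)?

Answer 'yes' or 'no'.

Answer: no

Derivation:
Old min = -7
Change: A[4] 4 -> 22
Changed element was NOT the min; min changes only if 22 < -7.
New min = -7; changed? no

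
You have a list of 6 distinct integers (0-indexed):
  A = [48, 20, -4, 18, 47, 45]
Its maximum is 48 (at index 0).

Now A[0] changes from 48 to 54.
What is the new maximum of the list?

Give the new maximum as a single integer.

Answer: 54

Derivation:
Old max = 48 (at index 0)
Change: A[0] 48 -> 54
Changed element WAS the max -> may need rescan.
  Max of remaining elements: 47
  New max = max(54, 47) = 54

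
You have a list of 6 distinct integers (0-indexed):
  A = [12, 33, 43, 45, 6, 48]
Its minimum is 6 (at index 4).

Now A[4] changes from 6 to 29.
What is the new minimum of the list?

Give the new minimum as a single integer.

Answer: 12

Derivation:
Old min = 6 (at index 4)
Change: A[4] 6 -> 29
Changed element WAS the min. Need to check: is 29 still <= all others?
  Min of remaining elements: 12
  New min = min(29, 12) = 12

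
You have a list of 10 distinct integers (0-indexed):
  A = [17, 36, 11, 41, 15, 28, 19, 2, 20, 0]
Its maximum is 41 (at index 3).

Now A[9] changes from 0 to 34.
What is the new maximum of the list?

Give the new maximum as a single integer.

Answer: 41

Derivation:
Old max = 41 (at index 3)
Change: A[9] 0 -> 34
Changed element was NOT the old max.
  New max = max(old_max, new_val) = max(41, 34) = 41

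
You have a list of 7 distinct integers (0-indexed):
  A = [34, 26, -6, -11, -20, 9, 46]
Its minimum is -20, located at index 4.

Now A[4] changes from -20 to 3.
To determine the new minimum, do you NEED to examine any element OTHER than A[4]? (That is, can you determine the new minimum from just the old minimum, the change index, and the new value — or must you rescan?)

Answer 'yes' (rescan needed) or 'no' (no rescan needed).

Answer: yes

Derivation:
Old min = -20 at index 4
Change at index 4: -20 -> 3
Index 4 WAS the min and new value 3 > old min -20. Must rescan other elements to find the new min.
Needs rescan: yes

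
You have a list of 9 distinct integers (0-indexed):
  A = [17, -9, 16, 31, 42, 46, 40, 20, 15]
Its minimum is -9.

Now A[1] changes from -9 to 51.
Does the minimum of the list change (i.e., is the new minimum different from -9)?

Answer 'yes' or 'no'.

Old min = -9
Change: A[1] -9 -> 51
Changed element was the min; new min must be rechecked.
New min = 15; changed? yes

Answer: yes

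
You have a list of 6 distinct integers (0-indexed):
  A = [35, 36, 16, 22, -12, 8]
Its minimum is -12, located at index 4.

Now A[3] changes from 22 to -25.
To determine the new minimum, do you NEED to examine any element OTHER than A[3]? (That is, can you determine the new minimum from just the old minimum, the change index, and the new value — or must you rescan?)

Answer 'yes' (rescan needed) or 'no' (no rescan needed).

Old min = -12 at index 4
Change at index 3: 22 -> -25
Index 3 was NOT the min. New min = min(-12, -25). No rescan of other elements needed.
Needs rescan: no

Answer: no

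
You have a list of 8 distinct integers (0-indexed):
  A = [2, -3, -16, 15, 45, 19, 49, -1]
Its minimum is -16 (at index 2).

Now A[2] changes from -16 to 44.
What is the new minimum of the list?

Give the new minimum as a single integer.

Answer: -3

Derivation:
Old min = -16 (at index 2)
Change: A[2] -16 -> 44
Changed element WAS the min. Need to check: is 44 still <= all others?
  Min of remaining elements: -3
  New min = min(44, -3) = -3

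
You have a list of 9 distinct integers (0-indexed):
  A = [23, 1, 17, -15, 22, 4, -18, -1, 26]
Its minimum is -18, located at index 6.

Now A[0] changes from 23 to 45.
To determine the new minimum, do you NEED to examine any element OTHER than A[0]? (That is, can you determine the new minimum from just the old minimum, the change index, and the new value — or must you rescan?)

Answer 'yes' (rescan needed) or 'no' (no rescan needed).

Answer: no

Derivation:
Old min = -18 at index 6
Change at index 0: 23 -> 45
Index 0 was NOT the min. New min = min(-18, 45). No rescan of other elements needed.
Needs rescan: no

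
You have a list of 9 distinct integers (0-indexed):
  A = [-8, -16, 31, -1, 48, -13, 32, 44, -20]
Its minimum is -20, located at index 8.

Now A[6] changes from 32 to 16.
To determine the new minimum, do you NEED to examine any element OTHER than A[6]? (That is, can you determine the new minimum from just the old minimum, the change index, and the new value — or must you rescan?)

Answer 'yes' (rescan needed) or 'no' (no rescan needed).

Answer: no

Derivation:
Old min = -20 at index 8
Change at index 6: 32 -> 16
Index 6 was NOT the min. New min = min(-20, 16). No rescan of other elements needed.
Needs rescan: no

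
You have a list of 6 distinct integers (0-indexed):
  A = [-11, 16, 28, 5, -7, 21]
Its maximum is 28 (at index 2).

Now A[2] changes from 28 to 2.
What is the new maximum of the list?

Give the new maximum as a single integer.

Answer: 21

Derivation:
Old max = 28 (at index 2)
Change: A[2] 28 -> 2
Changed element WAS the max -> may need rescan.
  Max of remaining elements: 21
  New max = max(2, 21) = 21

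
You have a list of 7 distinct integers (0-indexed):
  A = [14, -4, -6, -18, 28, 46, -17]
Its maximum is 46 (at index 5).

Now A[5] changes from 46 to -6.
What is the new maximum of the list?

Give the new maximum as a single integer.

Old max = 46 (at index 5)
Change: A[5] 46 -> -6
Changed element WAS the max -> may need rescan.
  Max of remaining elements: 28
  New max = max(-6, 28) = 28

Answer: 28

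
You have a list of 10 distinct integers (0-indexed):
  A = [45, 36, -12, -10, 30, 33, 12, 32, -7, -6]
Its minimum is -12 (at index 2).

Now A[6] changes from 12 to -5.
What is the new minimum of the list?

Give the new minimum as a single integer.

Old min = -12 (at index 2)
Change: A[6] 12 -> -5
Changed element was NOT the old min.
  New min = min(old_min, new_val) = min(-12, -5) = -12

Answer: -12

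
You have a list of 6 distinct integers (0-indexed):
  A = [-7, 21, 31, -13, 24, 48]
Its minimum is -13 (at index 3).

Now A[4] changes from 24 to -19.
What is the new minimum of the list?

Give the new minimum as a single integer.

Old min = -13 (at index 3)
Change: A[4] 24 -> -19
Changed element was NOT the old min.
  New min = min(old_min, new_val) = min(-13, -19) = -19

Answer: -19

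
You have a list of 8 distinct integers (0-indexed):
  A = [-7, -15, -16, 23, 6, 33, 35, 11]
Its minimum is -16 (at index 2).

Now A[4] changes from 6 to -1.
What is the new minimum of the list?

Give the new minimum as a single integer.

Old min = -16 (at index 2)
Change: A[4] 6 -> -1
Changed element was NOT the old min.
  New min = min(old_min, new_val) = min(-16, -1) = -16

Answer: -16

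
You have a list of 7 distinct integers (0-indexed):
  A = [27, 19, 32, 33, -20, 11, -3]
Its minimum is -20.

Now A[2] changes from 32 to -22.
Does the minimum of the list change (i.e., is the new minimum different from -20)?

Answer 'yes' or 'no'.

Old min = -20
Change: A[2] 32 -> -22
Changed element was NOT the min; min changes only if -22 < -20.
New min = -22; changed? yes

Answer: yes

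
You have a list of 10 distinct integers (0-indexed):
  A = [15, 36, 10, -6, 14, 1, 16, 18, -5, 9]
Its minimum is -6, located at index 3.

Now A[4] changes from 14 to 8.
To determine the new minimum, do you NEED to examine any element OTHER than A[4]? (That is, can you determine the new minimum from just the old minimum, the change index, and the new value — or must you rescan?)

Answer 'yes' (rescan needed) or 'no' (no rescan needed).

Old min = -6 at index 3
Change at index 4: 14 -> 8
Index 4 was NOT the min. New min = min(-6, 8). No rescan of other elements needed.
Needs rescan: no

Answer: no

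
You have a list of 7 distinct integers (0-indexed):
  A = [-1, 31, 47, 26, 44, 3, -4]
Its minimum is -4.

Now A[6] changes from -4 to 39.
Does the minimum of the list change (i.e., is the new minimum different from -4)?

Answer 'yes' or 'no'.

Old min = -4
Change: A[6] -4 -> 39
Changed element was the min; new min must be rechecked.
New min = -1; changed? yes

Answer: yes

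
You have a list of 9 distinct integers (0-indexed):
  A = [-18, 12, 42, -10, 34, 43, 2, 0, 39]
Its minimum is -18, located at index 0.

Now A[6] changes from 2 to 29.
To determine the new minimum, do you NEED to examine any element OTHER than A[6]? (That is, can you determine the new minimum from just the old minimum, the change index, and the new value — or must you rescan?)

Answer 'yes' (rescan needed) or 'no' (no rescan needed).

Old min = -18 at index 0
Change at index 6: 2 -> 29
Index 6 was NOT the min. New min = min(-18, 29). No rescan of other elements needed.
Needs rescan: no

Answer: no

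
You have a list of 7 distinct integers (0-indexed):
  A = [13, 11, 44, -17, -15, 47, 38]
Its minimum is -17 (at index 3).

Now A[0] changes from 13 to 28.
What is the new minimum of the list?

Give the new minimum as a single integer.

Answer: -17

Derivation:
Old min = -17 (at index 3)
Change: A[0] 13 -> 28
Changed element was NOT the old min.
  New min = min(old_min, new_val) = min(-17, 28) = -17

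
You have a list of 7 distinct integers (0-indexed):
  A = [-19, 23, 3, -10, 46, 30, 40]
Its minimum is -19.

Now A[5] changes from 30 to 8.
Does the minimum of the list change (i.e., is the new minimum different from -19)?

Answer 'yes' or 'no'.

Answer: no

Derivation:
Old min = -19
Change: A[5] 30 -> 8
Changed element was NOT the min; min changes only if 8 < -19.
New min = -19; changed? no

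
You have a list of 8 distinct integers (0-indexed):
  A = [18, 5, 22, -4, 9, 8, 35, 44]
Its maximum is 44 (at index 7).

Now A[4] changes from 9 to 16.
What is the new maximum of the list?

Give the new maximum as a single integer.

Old max = 44 (at index 7)
Change: A[4] 9 -> 16
Changed element was NOT the old max.
  New max = max(old_max, new_val) = max(44, 16) = 44

Answer: 44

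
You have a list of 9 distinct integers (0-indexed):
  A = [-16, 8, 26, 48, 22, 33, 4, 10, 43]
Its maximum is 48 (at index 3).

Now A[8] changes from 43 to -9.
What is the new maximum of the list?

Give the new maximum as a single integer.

Answer: 48

Derivation:
Old max = 48 (at index 3)
Change: A[8] 43 -> -9
Changed element was NOT the old max.
  New max = max(old_max, new_val) = max(48, -9) = 48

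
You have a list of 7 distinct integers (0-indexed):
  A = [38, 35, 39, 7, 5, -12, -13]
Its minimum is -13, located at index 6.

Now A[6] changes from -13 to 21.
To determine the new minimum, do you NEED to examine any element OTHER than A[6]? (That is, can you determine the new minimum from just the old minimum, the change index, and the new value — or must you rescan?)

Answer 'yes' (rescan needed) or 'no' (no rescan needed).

Answer: yes

Derivation:
Old min = -13 at index 6
Change at index 6: -13 -> 21
Index 6 WAS the min and new value 21 > old min -13. Must rescan other elements to find the new min.
Needs rescan: yes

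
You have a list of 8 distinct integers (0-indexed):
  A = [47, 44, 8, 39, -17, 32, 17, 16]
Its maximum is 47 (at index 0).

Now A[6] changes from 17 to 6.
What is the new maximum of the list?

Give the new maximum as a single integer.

Old max = 47 (at index 0)
Change: A[6] 17 -> 6
Changed element was NOT the old max.
  New max = max(old_max, new_val) = max(47, 6) = 47

Answer: 47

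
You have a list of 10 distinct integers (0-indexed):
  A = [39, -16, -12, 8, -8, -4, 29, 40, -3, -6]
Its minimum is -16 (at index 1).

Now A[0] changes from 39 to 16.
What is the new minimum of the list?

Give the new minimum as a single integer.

Answer: -16

Derivation:
Old min = -16 (at index 1)
Change: A[0] 39 -> 16
Changed element was NOT the old min.
  New min = min(old_min, new_val) = min(-16, 16) = -16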